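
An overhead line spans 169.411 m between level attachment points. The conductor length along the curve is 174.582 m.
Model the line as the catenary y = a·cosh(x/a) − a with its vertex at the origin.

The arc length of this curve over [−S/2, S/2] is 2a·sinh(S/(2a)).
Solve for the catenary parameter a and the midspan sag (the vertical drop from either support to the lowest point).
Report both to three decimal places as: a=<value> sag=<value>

a=198.833 sag=18.317

seed: a₀ = √(S³/(24(L−S))) = √(169.411³/(24·5.171)) = 197.933598
iter 1: u=0.427949  f(a)=+4.756e-02  f'(a)=-5.321e-02  a ← 197.933598 − (+4.756e-02/-5.321e-02) = 198.827326
iter 2: u=0.426025  f(a)=+3.240e-04  f'(a)=-5.249e-02  a ← 198.827326 − (+3.240e-04/-5.249e-02) = 198.833499
iter 3: u=0.426012  f(a)=+1.527e-08  f'(a)=-5.249e-02  a ← 198.833499 − (+1.527e-08/-5.249e-02) = 198.833499
iter 4: u=0.426012  f(a)=+0.000e+00  f'(a)=-5.249e-02  a ← 198.833499 − (+0.000e+00/-5.249e-02) = 198.833499
converged: |Δa| < 1e-12 after 4 iterations
sag = a·(cosh(S/(2a)) − 1) = 198.833499·(cosh(0.426012) − 1) = 18.317322
T_max/T_min = cosh(S/(2a)) = 1.092124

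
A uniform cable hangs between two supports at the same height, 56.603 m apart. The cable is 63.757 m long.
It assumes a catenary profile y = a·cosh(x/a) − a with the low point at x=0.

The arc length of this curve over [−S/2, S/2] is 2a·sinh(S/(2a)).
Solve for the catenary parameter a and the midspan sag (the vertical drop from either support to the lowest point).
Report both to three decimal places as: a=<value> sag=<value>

seed: a₀ = √(S³/(24(L−S))) = √(56.603³/(24·7.154)) = 32.499680
iter 1: u=0.870824  f(a)=+2.762e-01  f'(a)=-4.746e-01  a ← 32.499680 − (+2.762e-01/-4.746e-01) = 33.081714
iter 2: u=0.855503  f(a)=+7.595e-03  f'(a)=-4.488e-01  a ← 33.081714 − (+7.595e-03/-4.488e-01) = 33.098636
iter 3: u=0.855065  f(a)=+6.102e-06  f'(a)=-4.481e-01  a ← 33.098636 − (+6.102e-06/-4.481e-01) = 33.098650
iter 4: u=0.855065  f(a)=+3.944e-12  f'(a)=-4.481e-01  a ← 33.098650 − (+3.944e-12/-4.481e-01) = 33.098650
converged: |Δa| < 1e-12 after 4 iterations
sag = a·(cosh(S/(2a)) − 1) = 33.098650·(cosh(0.855065) − 1) = 12.855233
T_max/T_min = cosh(S/(2a)) = 1.388391

a=33.099 sag=12.855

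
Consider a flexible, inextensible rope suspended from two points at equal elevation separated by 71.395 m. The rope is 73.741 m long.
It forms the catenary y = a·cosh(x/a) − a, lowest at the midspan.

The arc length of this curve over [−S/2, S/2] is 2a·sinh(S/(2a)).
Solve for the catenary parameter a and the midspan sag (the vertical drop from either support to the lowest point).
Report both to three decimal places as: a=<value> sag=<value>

seed: a₀ = √(S³/(24(L−S))) = √(71.395³/(24·2.346)) = 80.395561
iter 1: u=0.444023  f(a)=+2.324e-02  f'(a)=-5.952e-02  a ← 80.395561 − (+2.324e-02/-5.952e-02) = 80.785939
iter 2: u=0.441878  f(a)=+1.703e-04  f'(a)=-5.865e-02  a ← 80.785939 − (+1.703e-04/-5.865e-02) = 80.788843
iter 3: u=0.441862  f(a)=+9.303e-09  f'(a)=-5.864e-02  a ← 80.788843 − (+9.303e-09/-5.864e-02) = 80.788843
iter 4: u=0.441862  f(a)=+0.000e+00  f'(a)=-5.864e-02  a ← 80.788843 − (+0.000e+00/-5.864e-02) = 80.788843
converged: |Δa| < 1e-12 after 4 iterations
sag = a·(cosh(S/(2a)) − 1) = 80.788843·(cosh(0.441862) − 1) = 8.015836
T_max/T_min = cosh(S/(2a)) = 1.099220

a=80.789 sag=8.016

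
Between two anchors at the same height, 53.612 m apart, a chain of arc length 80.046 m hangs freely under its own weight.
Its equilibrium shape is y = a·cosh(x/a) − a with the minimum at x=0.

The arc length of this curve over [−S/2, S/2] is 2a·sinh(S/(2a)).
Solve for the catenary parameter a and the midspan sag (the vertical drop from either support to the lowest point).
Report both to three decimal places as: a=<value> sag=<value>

seed: a₀ = √(S³/(24(L−S))) = √(53.612³/(24·26.434)) = 15.584969
iter 1: u=1.719991  f(a)=+4.197e+00  f'(a)=-4.508e+00  a ← 15.584969 − (+4.197e+00/-4.508e+00) = 16.516041
iter 2: u=1.623028  f(a)=+4.055e-01  f'(a)=-3.675e+00  a ← 16.516041 − (+4.055e-01/-3.675e+00) = 16.626381
iter 3: u=1.612257  f(a)=+4.680e-03  f'(a)=-3.591e+00  a ← 16.626381 − (+4.680e-03/-3.591e+00) = 16.627685
iter 4: u=1.612131  f(a)=+6.392e-07  f'(a)=-3.590e+00  a ← 16.627685 − (+6.392e-07/-3.590e+00) = 16.627685
iter 5: u=1.612131  f(a)=+1.421e-14  f'(a)=-3.590e+00  a ← 16.627685 − (+1.421e-14/-3.590e+00) = 16.627685
converged: |Δa| < 1e-12 after 5 iterations
sag = a·(cosh(S/(2a)) − 1) = 16.627685·(cosh(1.612131) − 1) = 26.711909
T_max/T_min = cosh(S/(2a)) = 2.606472

a=16.628 sag=26.712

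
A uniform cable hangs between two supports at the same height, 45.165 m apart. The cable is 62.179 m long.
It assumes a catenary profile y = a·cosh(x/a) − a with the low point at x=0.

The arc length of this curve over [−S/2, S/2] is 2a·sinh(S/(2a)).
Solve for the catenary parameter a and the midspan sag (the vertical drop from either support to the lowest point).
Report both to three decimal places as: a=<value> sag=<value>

a=15.805 sag=19.071

seed: a₀ = √(S³/(24(L−S))) = √(45.165³/(24·17.014)) = 15.020839
iter 1: u=1.503411  f(a)=+2.030e+00  f'(a)=-2.821e+00  a ← 15.020839 − (+2.030e+00/-2.821e+00) = 15.740415
iter 2: u=1.434683  f(a)=+1.550e-01  f'(a)=-2.405e+00  a ← 15.740415 − (+1.550e-01/-2.405e+00) = 15.804849
iter 3: u=1.428834  f(a)=+1.068e-03  f'(a)=-2.372e+00  a ← 15.804849 − (+1.068e-03/-2.372e+00) = 15.805300
iter 4: u=1.428793  f(a)=+5.155e-08  f'(a)=-2.372e+00  a ← 15.805300 − (+5.155e-08/-2.372e+00) = 15.805300
iter 5: u=1.428793  f(a)=+0.000e+00  f'(a)=-2.372e+00  a ← 15.805300 − (+0.000e+00/-2.372e+00) = 15.805300
converged: |Δa| < 1e-12 after 5 iterations
sag = a·(cosh(S/(2a)) − 1) = 15.805300·(cosh(1.428793) − 1) = 19.071118
T_max/T_min = cosh(S/(2a)) = 2.206628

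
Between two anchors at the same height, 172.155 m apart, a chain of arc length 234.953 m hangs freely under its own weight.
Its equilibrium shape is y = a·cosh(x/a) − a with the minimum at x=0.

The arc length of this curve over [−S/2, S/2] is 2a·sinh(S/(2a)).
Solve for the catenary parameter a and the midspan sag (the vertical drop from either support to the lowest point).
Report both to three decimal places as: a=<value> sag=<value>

a=61.133 sag=71.298

seed: a₀ = √(S³/(24(L−S))) = √(172.155³/(24·62.798)) = 58.183646
iter 1: u=1.479411  f(a)=+7.241e+00  f'(a)=-2.670e+00  a ← 58.183646 − (+7.241e+00/-2.670e+00) = 60.896257
iter 2: u=1.413511  f(a)=+5.372e-01  f'(a)=-2.287e+00  a ← 60.896257 − (+5.372e-01/-2.287e+00) = 61.131167
iter 3: u=1.408079  f(a)=+3.480e-03  f'(a)=-2.257e+00  a ← 61.131167 − (+3.480e-03/-2.257e+00) = 61.132708
iter 4: u=1.408043  f(a)=+1.481e-07  f'(a)=-2.257e+00  a ← 61.132708 − (+1.481e-07/-2.257e+00) = 61.132708
iter 5: u=1.408043  f(a)=-2.842e-14  f'(a)=-2.257e+00  a ← 61.132708 − (-2.842e-14/-2.257e+00) = 61.132708
converged: |Δa| < 1e-12 after 5 iterations
sag = a·(cosh(S/(2a)) − 1) = 61.132708·(cosh(1.408043) − 1) = 71.298164
T_max/T_min = cosh(S/(2a)) = 2.166285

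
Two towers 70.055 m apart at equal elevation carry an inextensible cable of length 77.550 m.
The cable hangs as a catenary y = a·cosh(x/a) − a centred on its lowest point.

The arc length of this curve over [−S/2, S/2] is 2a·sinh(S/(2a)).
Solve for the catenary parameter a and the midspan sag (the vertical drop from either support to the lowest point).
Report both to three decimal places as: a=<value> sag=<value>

a=44.404 sag=14.547

seed: a₀ = √(S³/(24(L−S))) = √(70.055³/(24·7.495)) = 43.718703
iter 1: u=0.801202  f(a)=+2.443e-01  f'(a)=-3.654e-01  a ← 43.718703 − (+2.443e-01/-3.654e-01) = 44.387215
iter 2: u=0.789135  f(a)=+5.716e-03  f'(a)=-3.485e-01  a ← 44.387215 − (+5.716e-03/-3.485e-01) = 44.403617
iter 3: u=0.788843  f(a)=+3.296e-06  f'(a)=-3.481e-01  a ← 44.403617 − (+3.296e-06/-3.481e-01) = 44.403627
iter 4: u=0.788843  f(a)=+1.108e-12  f'(a)=-3.481e-01  a ← 44.403627 − (+1.108e-12/-3.481e-01) = 44.403627
converged: |Δa| < 1e-12 after 4 iterations
sag = a·(cosh(S/(2a)) − 1) = 44.403627·(cosh(0.788843) − 1) = 14.547053
T_max/T_min = cosh(S/(2a)) = 1.327610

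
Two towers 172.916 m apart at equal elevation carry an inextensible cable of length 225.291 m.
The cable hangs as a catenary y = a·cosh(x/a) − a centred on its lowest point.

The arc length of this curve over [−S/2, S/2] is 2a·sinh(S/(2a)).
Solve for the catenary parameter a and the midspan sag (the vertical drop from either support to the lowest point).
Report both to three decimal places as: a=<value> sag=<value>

a=66.865 sag=64.131

seed: a₀ = √(S³/(24(L−S))) = √(172.916³/(24·52.375)) = 64.133528
iter 1: u=1.348094  f(a)=+4.970e+00  f'(a)=-1.950e+00  a ← 64.133528 − (+4.970e+00/-1.950e+00) = 66.682370
iter 2: u=1.296565  f(a)=+3.117e-01  f'(a)=-1.712e+00  a ← 66.682370 − (+3.117e-01/-1.712e+00) = 66.864367
iter 3: u=1.293035  f(a)=+1.407e-03  f'(a)=-1.697e+00  a ← 66.864367 − (+1.407e-03/-1.697e+00) = 66.865196
iter 4: u=1.293019  f(a)=+2.895e-08  f'(a)=-1.697e+00  a ← 66.865196 − (+2.895e-08/-1.697e+00) = 66.865196
iter 5: u=1.293019  f(a)=+0.000e+00  f'(a)=-1.697e+00  a ← 66.865196 − (+0.000e+00/-1.697e+00) = 66.865196
converged: |Δa| < 1e-12 after 5 iterations
sag = a·(cosh(S/(2a)) − 1) = 66.865196·(cosh(1.293019) − 1) = 64.130846
T_max/T_min = cosh(S/(2a)) = 1.959107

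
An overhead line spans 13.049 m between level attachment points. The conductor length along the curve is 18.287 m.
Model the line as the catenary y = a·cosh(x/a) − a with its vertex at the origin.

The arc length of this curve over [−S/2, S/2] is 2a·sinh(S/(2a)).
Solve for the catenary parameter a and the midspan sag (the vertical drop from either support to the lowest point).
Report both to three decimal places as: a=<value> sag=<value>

a=4.437 sag=5.726

seed: a₀ = √(S³/(24(L−S))) = √(13.049³/(24·5.238)) = 4.204143
iter 1: u=1.551922  f(a)=+6.682e-01  f'(a)=-3.146e+00  a ← 4.204143 − (+6.682e-01/-3.146e+00) = 4.416537
iter 2: u=1.477289  f(a)=+5.397e-02  f'(a)=-2.656e+00  a ← 4.416537 − (+5.397e-02/-2.656e+00) = 4.436855
iter 3: u=1.470524  f(a)=+4.206e-04  f'(a)=-2.615e+00  a ← 4.436855 − (+4.206e-04/-2.615e+00) = 4.437016
iter 4: u=1.470470  f(a)=+2.597e-08  f'(a)=-2.615e+00  a ← 4.437016 − (+2.597e-08/-2.615e+00) = 4.437016
iter 5: u=1.470470  f(a)=-3.553e-15  f'(a)=-2.615e+00  a ← 4.437016 − (-3.553e-15/-2.615e+00) = 4.437016
converged: |Δa| < 1e-12 after 5 iterations
sag = a·(cosh(S/(2a)) − 1) = 4.437016·(cosh(1.470470) − 1) = 5.726188
T_max/T_min = cosh(S/(2a)) = 2.290549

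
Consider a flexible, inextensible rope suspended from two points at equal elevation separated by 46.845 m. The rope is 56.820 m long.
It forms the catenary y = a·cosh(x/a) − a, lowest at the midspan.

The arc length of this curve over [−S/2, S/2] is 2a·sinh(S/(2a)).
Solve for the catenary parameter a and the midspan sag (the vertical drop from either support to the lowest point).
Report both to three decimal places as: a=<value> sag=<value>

seed: a₀ = √(S³/(24(L−S))) = √(46.845³/(24·9.975)) = 20.722054
iter 1: u=1.130318  f(a)=+6.569e-01  f'(a)=-1.091e+00  a ← 20.722054 − (+6.569e-01/-1.091e+00) = 21.323931
iter 2: u=1.098414  f(a)=+2.971e-02  f'(a)=-9.948e-01  a ← 21.323931 − (+2.971e-02/-9.948e-01) = 21.353795
iter 3: u=1.096878  f(a)=+6.713e-05  f'(a)=-9.903e-01  a ← 21.353795 − (+6.713e-05/-9.903e-01) = 21.353863
iter 4: u=1.096874  f(a)=+3.444e-10  f'(a)=-9.903e-01  a ← 21.353863 − (+3.444e-10/-9.903e-01) = 21.353863
iter 5: u=1.096874  f(a)=+7.105e-15  f'(a)=-9.903e-01  a ← 21.353863 − (+7.105e-15/-9.903e-01) = 21.353863
converged: |Δa| < 1e-12 after 5 iterations
sag = a·(cosh(S/(2a)) − 1) = 21.353863·(cosh(1.096874) − 1) = 14.186474
T_max/T_min = cosh(S/(2a)) = 1.664352

a=21.354 sag=14.186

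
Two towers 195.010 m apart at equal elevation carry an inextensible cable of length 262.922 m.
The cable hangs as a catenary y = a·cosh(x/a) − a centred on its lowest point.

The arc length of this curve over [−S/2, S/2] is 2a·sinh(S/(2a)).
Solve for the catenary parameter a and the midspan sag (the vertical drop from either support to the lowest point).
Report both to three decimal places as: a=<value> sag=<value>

seed: a₀ = √(S³/(24(L−S))) = √(195.010³/(24·67.912)) = 67.453803
iter 1: u=1.445508  f(a)=+7.459e+00  f'(a)=-2.467e+00  a ← 67.453803 − (+7.459e+00/-2.467e+00) = 70.477155
iter 2: u=1.383498  f(a)=+5.308e-01  f'(a)=-2.127e+00  a ← 70.477155 − (+5.308e-01/-2.127e+00) = 70.726661
iter 3: u=1.378617  f(a)=+3.143e-03  f'(a)=-2.102e+00  a ← 70.726661 − (+3.143e-03/-2.102e+00) = 70.728157
iter 4: u=1.378588  f(a)=+1.117e-07  f'(a)=-2.102e+00  a ← 70.728157 − (+1.117e-07/-2.102e+00) = 70.728157
iter 5: u=1.378588  f(a)=-5.684e-14  f'(a)=-2.102e+00  a ← 70.728157 − (-5.684e-14/-2.102e+00) = 70.728157
converged: |Δa| < 1e-12 after 5 iterations
sag = a·(cosh(S/(2a)) − 1) = 70.728157·(cosh(1.378588) − 1) = 78.551670
T_max/T_min = cosh(S/(2a)) = 2.110614

a=70.728 sag=78.552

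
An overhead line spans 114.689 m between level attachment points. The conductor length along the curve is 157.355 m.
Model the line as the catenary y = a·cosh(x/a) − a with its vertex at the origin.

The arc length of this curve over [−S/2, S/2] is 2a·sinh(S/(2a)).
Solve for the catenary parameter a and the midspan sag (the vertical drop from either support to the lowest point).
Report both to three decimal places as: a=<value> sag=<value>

seed: a₀ = √(S³/(24(L−S))) = √(114.689³/(24·42.666)) = 38.382748
iter 1: u=1.494018  f(a)=+5.023e+00  f'(a)=-2.761e+00  a ← 38.382748 − (+5.023e+00/-2.761e+00) = 40.202163
iter 2: u=1.426403  f(a)=+3.792e-01  f'(a)=-2.358e+00  a ← 40.202163 − (+3.792e-01/-2.358e+00) = 40.362974
iter 3: u=1.420720  f(a)=+2.552e-03  f'(a)=-2.327e+00  a ← 40.362974 − (+2.552e-03/-2.327e+00) = 40.364071
iter 4: u=1.420682  f(a)=+1.173e-07  f'(a)=-2.326e+00  a ← 40.364071 − (+1.173e-07/-2.326e+00) = 40.364071
iter 5: u=1.420682  f(a)=+0.000e+00  f'(a)=-2.326e+00  a ← 40.364071 − (+0.000e+00/-2.326e+00) = 40.364071
converged: |Δa| < 1e-12 after 5 iterations
sag = a·(cosh(S/(2a)) − 1) = 40.364071·(cosh(1.420682) − 1) = 48.063341
T_max/T_min = cosh(S/(2a)) = 2.190746

a=40.364 sag=48.063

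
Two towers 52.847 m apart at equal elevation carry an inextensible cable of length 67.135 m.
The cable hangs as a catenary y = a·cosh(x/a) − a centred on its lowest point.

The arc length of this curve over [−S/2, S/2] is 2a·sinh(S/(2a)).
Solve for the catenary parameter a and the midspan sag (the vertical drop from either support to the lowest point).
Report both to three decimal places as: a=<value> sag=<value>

seed: a₀ = √(S³/(24(L−S))) = √(52.847³/(24·14.288)) = 20.746229
iter 1: u=1.273653  f(a)=+1.205e+00  f'(a)=-1.614e+00  a ← 20.746229 − (+1.205e+00/-1.614e+00) = 21.492534
iter 2: u=1.229427  f(a)=+6.806e-02  f'(a)=-1.436e+00  a ← 21.492534 − (+6.806e-02/-1.436e+00) = 21.539911
iter 3: u=1.226723  f(a)=+2.460e-04  f'(a)=-1.426e+00  a ← 21.539911 − (+2.460e-04/-1.426e+00) = 21.540083
iter 4: u=1.226713  f(a)=+3.239e-09  f'(a)=-1.426e+00  a ← 21.540083 − (+3.239e-09/-1.426e+00) = 21.540083
iter 5: u=1.226713  f(a)=+1.421e-14  f'(a)=-1.426e+00  a ← 21.540083 − (+1.421e-14/-1.426e+00) = 21.540083
converged: |Δa| < 1e-12 after 5 iterations
sag = a·(cosh(S/(2a)) − 1) = 21.540083·(cosh(1.226713) − 1) = 18.344152
T_max/T_min = cosh(S/(2a)) = 1.851629

a=21.540 sag=18.344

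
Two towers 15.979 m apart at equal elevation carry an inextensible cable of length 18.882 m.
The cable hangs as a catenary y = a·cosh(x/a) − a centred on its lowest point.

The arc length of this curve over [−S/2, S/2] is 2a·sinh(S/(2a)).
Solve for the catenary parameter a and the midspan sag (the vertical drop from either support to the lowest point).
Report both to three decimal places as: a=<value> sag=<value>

seed: a₀ = √(S³/(24(L−S))) = √(15.979³/(24·2.903)) = 7.652358
iter 1: u=1.044057  f(a)=+1.624e-01  f'(a)=-8.447e-01  a ← 7.652358 − (+1.624e-01/-8.447e-01) = 7.844602
iter 2: u=1.018471  f(a)=+6.321e-03  f'(a)=-7.801e-01  a ← 7.844602 − (+6.321e-03/-7.801e-01) = 7.852704
iter 3: u=1.017420  f(a)=+1.044e-05  f'(a)=-7.775e-01  a ← 7.852704 − (+1.044e-05/-7.775e-01) = 7.852718
iter 4: u=1.017418  f(a)=+2.855e-11  f'(a)=-7.775e-01  a ← 7.852718 − (+2.855e-11/-7.775e-01) = 7.852718
iter 5: u=1.017418  f(a)=-3.553e-15  f'(a)=-7.775e-01  a ← 7.852718 − (-3.553e-15/-7.775e-01) = 7.852718
converged: |Δa| < 1e-12 after 5 iterations
sag = a·(cosh(S/(2a)) − 1) = 7.852718·(cosh(1.017418) − 1) = 4.427252
T_max/T_min = cosh(S/(2a)) = 1.563786

a=7.853 sag=4.427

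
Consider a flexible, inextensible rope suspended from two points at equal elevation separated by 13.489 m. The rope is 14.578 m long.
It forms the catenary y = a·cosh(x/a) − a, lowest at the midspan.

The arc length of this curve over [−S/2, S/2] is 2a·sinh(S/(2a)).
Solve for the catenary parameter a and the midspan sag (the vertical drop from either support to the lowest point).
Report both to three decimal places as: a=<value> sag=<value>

seed: a₀ = √(S³/(24(L−S))) = √(13.489³/(24·1.089)) = 9.690587
iter 1: u=0.695985  f(a)=+2.668e-02  f'(a)=-2.358e-01  a ← 9.690587 − (+2.668e-02/-2.358e-01) = 9.803725
iter 2: u=0.687953  f(a)=+4.745e-04  f'(a)=-2.275e-01  a ← 9.803725 − (+4.745e-04/-2.275e-01) = 9.805810
iter 3: u=0.687806  f(a)=+1.561e-07  f'(a)=-2.274e-01  a ← 9.805810 − (+1.561e-07/-2.274e-01) = 9.805811
iter 4: u=0.687806  f(a)=+1.776e-14  f'(a)=-2.274e-01  a ← 9.805811 − (+1.776e-14/-2.274e-01) = 9.805811
converged: |Δa| < 1e-12 after 4 iterations
sag = a·(cosh(S/(2a)) − 1) = 9.805811·(cosh(0.687806) − 1) = 2.412350
T_max/T_min = cosh(S/(2a)) = 1.246012

a=9.806 sag=2.412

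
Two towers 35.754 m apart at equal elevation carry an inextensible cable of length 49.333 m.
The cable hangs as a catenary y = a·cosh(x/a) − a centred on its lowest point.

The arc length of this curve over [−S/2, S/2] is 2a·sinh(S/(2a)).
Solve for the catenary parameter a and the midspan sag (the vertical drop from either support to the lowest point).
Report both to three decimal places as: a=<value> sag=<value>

seed: a₀ = √(S³/(24(L−S))) = √(35.754³/(24·13.579)) = 11.842610
iter 1: u=1.509549  f(a)=+1.634e+00  f'(a)=-2.860e+00  a ← 11.842610 − (+1.634e+00/-2.860e+00) = 12.413833
iter 2: u=1.440087  f(a)=+1.256e-01  f'(a)=-2.436e+00  a ← 12.413833 − (+1.256e-01/-2.436e+00) = 12.465419
iter 3: u=1.434128  f(a)=+8.800e-04  f'(a)=-2.402e+00  a ← 12.465419 − (+8.800e-04/-2.402e+00) = 12.465785
iter 4: u=1.434085  f(a)=+4.383e-08  f'(a)=-2.401e+00  a ← 12.465785 − (+4.383e-08/-2.401e+00) = 12.465785
iter 5: u=1.434085  f(a)=+0.000e+00  f'(a)=-2.401e+00  a ← 12.465785 − (+0.000e+00/-2.401e+00) = 12.465785
converged: |Δa| < 1e-12 after 5 iterations
sag = a·(cosh(S/(2a)) − 1) = 12.465785·(cosh(1.434085) − 1) = 15.171726
T_max/T_min = cosh(S/(2a)) = 2.217069

a=12.466 sag=15.172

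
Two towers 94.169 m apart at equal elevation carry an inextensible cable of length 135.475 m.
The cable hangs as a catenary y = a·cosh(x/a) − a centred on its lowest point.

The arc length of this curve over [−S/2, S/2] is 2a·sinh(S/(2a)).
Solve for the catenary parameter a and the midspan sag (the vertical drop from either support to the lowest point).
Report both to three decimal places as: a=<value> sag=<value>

a=30.768 sag=43.630

seed: a₀ = √(S³/(24(L−S))) = √(94.169³/(24·41.306)) = 29.023498
iter 1: u=1.622289  f(a)=+5.789e+00  f'(a)=-3.669e+00  a ← 29.023498 − (+5.789e+00/-3.669e+00) = 30.601079
iter 2: u=1.538655  f(a)=+5.055e-01  f'(a)=-3.054e+00  a ← 30.601079 − (+5.055e-01/-3.054e+00) = 30.766588
iter 3: u=1.530378  f(a)=+4.669e-03  f'(a)=-2.998e+00  a ← 30.766588 − (+4.669e-03/-2.998e+00) = 30.768146
iter 4: u=1.530300  f(a)=+4.065e-07  f'(a)=-2.997e+00  a ← 30.768146 − (+4.065e-07/-2.997e+00) = 30.768146
iter 5: u=1.530300  f(a)=+0.000e+00  f'(a)=-2.997e+00  a ← 30.768146 − (+0.000e+00/-2.997e+00) = 30.768146
converged: |Δa| < 1e-12 after 5 iterations
sag = a·(cosh(S/(2a)) − 1) = 30.768146·(cosh(1.530300) − 1) = 43.629755
T_max/T_min = cosh(S/(2a)) = 2.418017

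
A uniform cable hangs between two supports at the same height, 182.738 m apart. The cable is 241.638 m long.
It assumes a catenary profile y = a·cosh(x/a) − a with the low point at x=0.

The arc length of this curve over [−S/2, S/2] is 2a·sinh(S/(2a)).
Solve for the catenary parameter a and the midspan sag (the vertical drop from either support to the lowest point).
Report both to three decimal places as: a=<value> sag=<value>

a=68.669 sag=70.301

seed: a₀ = √(S³/(24(L−S))) = √(182.738³/(24·58.900)) = 65.702218
iter 1: u=1.390653  f(a)=+5.965e+00  f'(a)=-2.165e+00  a ← 65.702218 − (+5.965e+00/-2.165e+00) = 68.457955
iter 2: u=1.334673  f(a)=+3.958e-01  f'(a)=-1.886e+00  a ← 68.457955 − (+3.958e-01/-1.886e+00) = 68.667826
iter 3: u=1.330594  f(a)=+2.017e-03  f'(a)=-1.867e+00  a ← 68.667826 − (+2.017e-03/-1.867e+00) = 68.668906
iter 4: u=1.330573  f(a)=+5.294e-08  f'(a)=-1.867e+00  a ← 68.668906 − (+5.294e-08/-1.867e+00) = 68.668906
iter 5: u=1.330573  f(a)=-2.842e-14  f'(a)=-1.867e+00  a ← 68.668906 − (-2.842e-14/-1.867e+00) = 68.668906
converged: |Δa| < 1e-12 after 5 iterations
sag = a·(cosh(S/(2a)) − 1) = 68.668906·(cosh(1.330573) − 1) = 70.301053
T_max/T_min = cosh(S/(2a)) = 2.023768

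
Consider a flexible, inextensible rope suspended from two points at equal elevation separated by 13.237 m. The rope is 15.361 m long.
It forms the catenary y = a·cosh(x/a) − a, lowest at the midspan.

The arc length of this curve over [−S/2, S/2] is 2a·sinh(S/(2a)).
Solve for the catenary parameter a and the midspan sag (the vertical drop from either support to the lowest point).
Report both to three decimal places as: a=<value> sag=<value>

a=6.902 sag=3.424

seed: a₀ = √(S³/(24(L−S))) = √(13.237³/(24·2.124)) = 6.745303
iter 1: u=0.981201  f(a)=+1.046e-01  f'(a)=-6.925e-01  a ← 6.745303 − (+1.046e-01/-6.925e-01) = 6.896373
iter 2: u=0.959707  f(a)=+3.618e-03  f'(a)=-6.454e-01  a ← 6.896373 − (+3.618e-03/-6.454e-01) = 6.901979
iter 3: u=0.958928  f(a)=+4.670e-06  f'(a)=-6.437e-01  a ← 6.901979 − (+4.670e-06/-6.437e-01) = 6.901987
iter 4: u=0.958927  f(a)=+7.800e-12  f'(a)=-6.437e-01  a ← 6.901987 − (+7.800e-12/-6.437e-01) = 6.901987
iter 5: u=0.958927  f(a)=+1.776e-15  f'(a)=-6.437e-01  a ← 6.901987 − (+1.776e-15/-6.437e-01) = 6.901987
converged: |Δa| < 1e-12 after 5 iterations
sag = a·(cosh(S/(2a)) − 1) = 6.901987·(cosh(0.958927) − 1) = 3.424073
T_max/T_min = cosh(S/(2a)) = 1.496100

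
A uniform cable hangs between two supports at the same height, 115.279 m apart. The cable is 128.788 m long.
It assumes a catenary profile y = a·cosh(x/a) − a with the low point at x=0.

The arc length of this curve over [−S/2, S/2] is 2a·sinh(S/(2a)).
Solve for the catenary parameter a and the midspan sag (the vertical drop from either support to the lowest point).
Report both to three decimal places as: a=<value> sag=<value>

a=69.917 sag=25.136

seed: a₀ = √(S³/(24(L−S))) = √(115.279³/(24·13.509)) = 68.739771
iter 1: u=0.838517  f(a)=+4.829e-01  f'(a)=-4.214e-01  a ← 68.739771 − (+4.829e-01/-4.214e-01) = 69.885858
iter 2: u=0.824766  f(a)=+1.234e-02  f'(a)=-4.001e-01  a ← 69.885858 − (+1.234e-02/-4.001e-01) = 69.916708
iter 3: u=0.824402  f(a)=+8.531e-06  f'(a)=-3.995e-01  a ← 69.916708 − (+8.531e-06/-3.995e-01) = 69.916729
iter 4: u=0.824402  f(a)=+4.093e-12  f'(a)=-3.995e-01  a ← 69.916729 − (+4.093e-12/-3.995e-01) = 69.916729
converged: |Δa| < 1e-12 after 4 iterations
sag = a·(cosh(S/(2a)) − 1) = 69.916729·(cosh(0.824402) − 1) = 25.135552
T_max/T_min = cosh(S/(2a)) = 1.359507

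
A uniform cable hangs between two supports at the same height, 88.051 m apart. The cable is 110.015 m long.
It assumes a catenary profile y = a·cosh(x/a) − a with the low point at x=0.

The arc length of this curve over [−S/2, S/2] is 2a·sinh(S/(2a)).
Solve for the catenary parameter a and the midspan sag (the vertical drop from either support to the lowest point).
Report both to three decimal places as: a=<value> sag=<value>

seed: a₀ = √(S³/(24(L−S))) = √(88.051³/(24·21.964)) = 35.986541
iter 1: u=1.223388  f(a)=+1.703e+00  f'(a)=-1.413e+00  a ← 35.986541 − (+1.703e+00/-1.413e+00) = 37.191747
iter 2: u=1.183744  f(a)=+8.932e-02  f'(a)=-1.269e+00  a ← 37.191747 − (+8.932e-02/-1.269e+00) = 37.262146
iter 3: u=1.181507  f(a)=+2.756e-04  f'(a)=-1.261e+00  a ← 37.262146 − (+2.756e-04/-1.261e+00) = 37.262365
iter 4: u=1.181500  f(a)=+2.643e-09  f'(a)=-1.261e+00  a ← 37.262365 − (+2.643e-09/-1.261e+00) = 37.262365
iter 5: u=1.181500  f(a)=-1.421e-14  f'(a)=-1.261e+00  a ← 37.262365 − (-1.421e-14/-1.261e+00) = 37.262365
converged: |Δa| < 1e-12 after 5 iterations
sag = a·(cosh(S/(2a)) − 1) = 37.262365·(cosh(1.181500) − 1) = 29.177901
T_max/T_min = cosh(S/(2a)) = 1.783039

a=37.262 sag=29.178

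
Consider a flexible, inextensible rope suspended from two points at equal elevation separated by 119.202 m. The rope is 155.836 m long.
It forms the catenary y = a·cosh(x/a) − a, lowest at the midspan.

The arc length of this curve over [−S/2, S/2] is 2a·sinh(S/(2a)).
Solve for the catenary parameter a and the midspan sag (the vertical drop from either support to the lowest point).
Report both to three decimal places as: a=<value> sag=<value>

seed: a₀ = √(S³/(24(L−S))) = √(119.202³/(24·36.634)) = 43.891207
iter 1: u=1.357926  f(a)=+3.530e+00  f'(a)=-1.998e+00  a ← 43.891207 − (+3.530e+00/-1.998e+00) = 45.657752
iter 2: u=1.305386  f(a)=+2.243e-01  f'(a)=-1.752e+00  a ← 45.657752 − (+2.243e-01/-1.752e+00) = 45.785804
iter 3: u=1.301735  f(a)=+1.042e-03  f'(a)=-1.735e+00  a ← 45.785804 − (+1.042e-03/-1.735e+00) = 45.786405
iter 4: u=1.301718  f(a)=+2.269e-08  f'(a)=-1.735e+00  a ← 45.786405 − (+2.269e-08/-1.735e+00) = 45.786405
iter 5: u=1.301718  f(a)=+0.000e+00  f'(a)=-1.735e+00  a ← 45.786405 − (+0.000e+00/-1.735e+00) = 45.786405
converged: |Δa| < 1e-12 after 5 iterations
sag = a·(cosh(S/(2a)) − 1) = 45.786405·(cosh(1.301718) − 1) = 44.588424
T_max/T_min = cosh(S/(2a)) = 1.973835

a=45.786 sag=44.588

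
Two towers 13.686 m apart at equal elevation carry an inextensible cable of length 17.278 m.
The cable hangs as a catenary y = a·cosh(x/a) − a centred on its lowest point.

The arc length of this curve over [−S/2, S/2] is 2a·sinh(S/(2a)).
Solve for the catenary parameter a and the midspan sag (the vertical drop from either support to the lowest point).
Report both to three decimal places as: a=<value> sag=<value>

a=5.656 sag=4.670

seed: a₀ = √(S³/(24(L−S))) = √(13.686³/(24·3.592)) = 5.453069
iter 1: u=1.254890  f(a)=+2.937e-01  f'(a)=-1.537e+00  a ← 5.453069 − (+2.937e-01/-1.537e+00) = 5.644145
iter 2: u=1.212407  f(a)=+1.614e-02  f'(a)=-1.372e+00  a ← 5.644145 − (+1.614e-02/-1.372e+00) = 5.655908
iter 3: u=1.209885  f(a)=+5.504e-05  f'(a)=-1.363e+00  a ← 5.655908 − (+5.504e-05/-1.363e+00) = 5.655949
iter 4: u=1.209877  f(a)=+6.448e-10  f'(a)=-1.363e+00  a ← 5.655949 − (+6.448e-10/-1.363e+00) = 5.655949
iter 5: u=1.209877  f(a)=+3.553e-15  f'(a)=-1.363e+00  a ← 5.655949 − (+3.553e-15/-1.363e+00) = 5.655949
converged: |Δa| < 1e-12 after 5 iterations
sag = a·(cosh(S/(2a)) − 1) = 5.655949·(cosh(1.209877) − 1) = 4.669848
T_max/T_min = cosh(S/(2a)) = 1.825652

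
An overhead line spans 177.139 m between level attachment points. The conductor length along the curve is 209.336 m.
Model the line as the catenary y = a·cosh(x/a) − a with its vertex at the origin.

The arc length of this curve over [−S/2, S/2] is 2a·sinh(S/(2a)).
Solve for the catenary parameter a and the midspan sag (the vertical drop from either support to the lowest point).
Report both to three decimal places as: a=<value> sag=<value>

seed: a₀ = √(S³/(24(L−S))) = √(177.139³/(24·32.197)) = 84.812128
iter 1: u=1.044302  f(a)=+1.802e+00  f'(a)=-8.453e-01  a ← 84.812128 − (+1.802e+00/-8.453e-01) = 86.943718
iter 2: u=1.018699  f(a)=+7.017e-02  f'(a)=-7.807e-01  a ← 86.943718 − (+7.017e-02/-7.807e-01) = 87.033600
iter 3: u=1.017647  f(a)=+1.160e-04  f'(a)=-7.781e-01  a ← 87.033600 − (+1.160e-04/-7.781e-01) = 87.033749
iter 4: u=1.017645  f(a)=+3.178e-10  f'(a)=-7.781e-01  a ← 87.033749 − (+3.178e-10/-7.781e-01) = 87.033749
iter 5: u=1.017645  f(a)=+2.842e-14  f'(a)=-7.781e-01  a ← 87.033749 − (+2.842e-14/-7.781e-01) = 87.033749
converged: |Δa| < 1e-12 after 5 iterations
sag = a·(cosh(S/(2a)) − 1) = 87.033749·(cosh(1.017645) − 1) = 49.092162
T_max/T_min = cosh(S/(2a)) = 1.564059

a=87.034 sag=49.092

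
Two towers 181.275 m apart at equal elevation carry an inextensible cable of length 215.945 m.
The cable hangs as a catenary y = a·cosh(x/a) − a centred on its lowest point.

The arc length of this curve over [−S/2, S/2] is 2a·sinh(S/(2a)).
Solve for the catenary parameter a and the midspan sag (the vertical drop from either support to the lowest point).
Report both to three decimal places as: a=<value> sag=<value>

a=86.938 sag=51.685

seed: a₀ = √(S³/(24(L−S))) = √(181.275³/(24·34.670)) = 84.610513
iter 1: u=1.071232  f(a)=+2.044e+00  f'(a)=-9.175e-01  a ← 84.610513 − (+2.044e+00/-9.175e-01) = 86.838833
iter 2: u=1.043744  f(a)=+8.355e-02  f'(a)=-8.439e-01  a ← 86.838833 − (+8.355e-02/-8.439e-01) = 86.937839
iter 3: u=1.042555  f(a)=+1.527e-04  f'(a)=-8.408e-01  a ← 86.937839 − (+1.527e-04/-8.408e-01) = 86.938021
iter 4: u=1.042553  f(a)=+5.121e-10  f'(a)=-8.408e-01  a ← 86.938021 − (+5.121e-10/-8.408e-01) = 86.938021
iter 5: u=1.042553  f(a)=+2.842e-14  f'(a)=-8.408e-01  a ← 86.938021 − (+2.842e-14/-8.408e-01) = 86.938021
converged: |Δa| < 1e-12 after 5 iterations
sag = a·(cosh(S/(2a)) − 1) = 86.938021·(cosh(1.042553) − 1) = 51.684778
T_max/T_min = cosh(S/(2a)) = 1.594501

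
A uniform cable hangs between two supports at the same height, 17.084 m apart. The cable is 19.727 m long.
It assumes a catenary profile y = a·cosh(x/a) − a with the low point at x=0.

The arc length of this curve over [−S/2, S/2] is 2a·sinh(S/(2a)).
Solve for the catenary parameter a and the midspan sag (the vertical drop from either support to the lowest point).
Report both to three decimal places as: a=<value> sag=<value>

seed: a₀ = √(S³/(24(L−S))) = √(17.084³/(24·2.643)) = 8.866049
iter 1: u=0.963451  f(a)=+1.254e-01  f'(a)=-6.534e-01  a ← 8.866049 − (+1.254e-01/-6.534e-01) = 9.057983
iter 2: u=0.943036  f(a)=+4.188e-03  f'(a)=-6.104e-01  a ← 9.057983 − (+4.188e-03/-6.104e-01) = 9.064844
iter 3: u=0.942322  f(a)=+5.028e-06  f'(a)=-6.090e-01  a ← 9.064844 − (+5.028e-06/-6.090e-01) = 9.064853
iter 4: u=0.942321  f(a)=+7.272e-12  f'(a)=-6.090e-01  a ← 9.064853 − (+7.272e-12/-6.090e-01) = 9.064853
iter 5: u=0.942321  f(a)=+0.000e+00  f'(a)=-6.090e-01  a ← 9.064853 − (+0.000e+00/-6.090e-01) = 9.064853
converged: |Δa| < 1e-12 after 5 iterations
sag = a·(cosh(S/(2a)) − 1) = 9.064853·(cosh(0.942321) − 1) = 4.331422
T_max/T_min = cosh(S/(2a)) = 1.477826

a=9.065 sag=4.331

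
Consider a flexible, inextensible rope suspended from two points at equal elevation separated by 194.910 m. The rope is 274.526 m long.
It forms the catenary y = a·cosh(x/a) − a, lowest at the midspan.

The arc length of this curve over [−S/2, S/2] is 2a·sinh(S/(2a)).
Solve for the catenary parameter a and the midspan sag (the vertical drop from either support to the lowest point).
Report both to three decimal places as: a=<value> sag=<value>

seed: a₀ = √(S³/(24(L−S))) = √(194.910³/(24·79.616)) = 62.250864
iter 1: u=1.565520  f(a)=+1.035e+01  f'(a)=-3.242e+00  a ← 62.250864 − (+1.035e+01/-3.242e+00) = 65.441704
iter 2: u=1.489188  f(a)=+8.487e-01  f'(a)=-2.730e+00  a ← 65.441704 − (+8.487e-01/-2.730e+00) = 65.752536
iter 3: u=1.482148  f(a)=+6.838e-03  f'(a)=-2.686e+00  a ← 65.752536 − (+6.838e-03/-2.686e+00) = 65.755082
iter 4: u=1.482091  f(a)=+4.519e-07  f'(a)=-2.686e+00  a ← 65.755082 − (+4.519e-07/-2.686e+00) = 65.755082
iter 5: u=1.482091  f(a)=-5.684e-14  f'(a)=-2.686e+00  a ← 65.755082 − (-5.684e-14/-2.686e+00) = 65.755082
converged: |Δa| < 1e-12 after 5 iterations
sag = a·(cosh(S/(2a)) − 1) = 65.755082·(cosh(1.482091) − 1) = 86.444990
T_max/T_min = cosh(S/(2a)) = 2.314651

a=65.755 sag=86.445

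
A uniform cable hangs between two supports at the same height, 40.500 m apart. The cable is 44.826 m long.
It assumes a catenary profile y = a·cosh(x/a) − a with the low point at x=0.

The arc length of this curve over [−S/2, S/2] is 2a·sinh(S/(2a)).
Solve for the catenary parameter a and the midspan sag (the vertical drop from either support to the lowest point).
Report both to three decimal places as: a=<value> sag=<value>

a=25.691 sag=8.403

seed: a₀ = √(S³/(24(L−S))) = √(40.500³/(24·4.326)) = 25.294940
iter 1: u=0.800555  f(a)=+1.408e-01  f'(a)=-3.645e-01  a ← 25.294940 − (+1.408e-01/-3.645e-01) = 25.681137
iter 2: u=0.788516  f(a)=+3.288e-03  f'(a)=-3.476e-01  a ← 25.681137 − (+3.288e-03/-3.476e-01) = 25.690597
iter 3: u=0.788226  f(a)=+1.890e-06  f'(a)=-3.472e-01  a ← 25.690597 − (+1.890e-06/-3.472e-01) = 25.690602
iter 4: u=0.788226  f(a)=+6.182e-13  f'(a)=-3.472e-01  a ← 25.690602 − (+6.182e-13/-3.472e-01) = 25.690602
converged: |Δa| < 1e-12 after 4 iterations
sag = a·(cosh(S/(2a)) − 1) = 25.690602·(cosh(0.788226) − 1) = 8.402647
T_max/T_min = cosh(S/(2a)) = 1.327071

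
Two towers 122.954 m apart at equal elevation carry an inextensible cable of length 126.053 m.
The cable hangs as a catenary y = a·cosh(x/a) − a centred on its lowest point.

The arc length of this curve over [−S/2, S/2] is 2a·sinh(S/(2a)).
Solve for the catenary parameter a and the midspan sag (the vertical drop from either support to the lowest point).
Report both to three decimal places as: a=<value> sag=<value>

seed: a₀ = √(S³/(24(L−S))) = √(122.954³/(24·3.099)) = 158.087519
iter 1: u=0.388880  f(a)=+2.352e-02  f'(a)=-3.980e-02  a ← 158.087519 − (+2.352e-02/-3.980e-02) = 158.678371
iter 2: u=0.387432  f(a)=+1.325e-04  f'(a)=-3.935e-02  a ← 158.678371 − (+1.325e-04/-3.935e-02) = 158.681737
iter 3: u=0.387423  f(a)=+4.259e-09  f'(a)=-3.935e-02  a ← 158.681737 − (+4.259e-09/-3.935e-02) = 158.681737
iter 4: u=0.387423  f(a)=-1.421e-14  f'(a)=-3.935e-02  a ← 158.681737 − (-1.421e-14/-3.935e-02) = 158.681737
converged: |Δa| < 1e-12 after 4 iterations
sag = a·(cosh(S/(2a)) − 1) = 158.681737·(cosh(0.387423) − 1) = 12.058514
T_max/T_min = cosh(S/(2a)) = 1.075992

a=158.682 sag=12.059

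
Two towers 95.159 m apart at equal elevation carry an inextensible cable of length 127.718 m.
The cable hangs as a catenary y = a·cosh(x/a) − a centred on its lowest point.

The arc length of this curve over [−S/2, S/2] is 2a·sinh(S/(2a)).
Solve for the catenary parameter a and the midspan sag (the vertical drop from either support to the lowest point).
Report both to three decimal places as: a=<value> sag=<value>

a=34.793 sag=37.929

seed: a₀ = √(S³/(24(L−S))) = √(95.159³/(24·32.559)) = 33.207307
iter 1: u=1.432802  f(a)=+3.510e+00  f'(a)=-2.394e+00  a ← 33.207307 − (+3.510e+00/-2.394e+00) = 34.673423
iter 2: u=1.372218  f(a)=+2.458e-01  f'(a)=-2.070e+00  a ← 34.673423 − (+2.458e-01/-2.070e+00) = 34.792218
iter 3: u=1.367533  f(a)=+1.407e-03  f'(a)=-2.046e+00  a ← 34.792218 − (+1.407e-03/-2.046e+00) = 34.792906
iter 4: u=1.367506  f(a)=+4.665e-08  f'(a)=-2.046e+00  a ← 34.792906 − (+4.665e-08/-2.046e+00) = 34.792906
iter 5: u=1.367506  f(a)=+1.421e-14  f'(a)=-2.046e+00  a ← 34.792906 − (+1.421e-14/-2.046e+00) = 34.792906
converged: |Δa| < 1e-12 after 5 iterations
sag = a·(cosh(S/(2a)) − 1) = 34.792906·(cosh(1.367506) − 1) = 37.929293
T_max/T_min = cosh(S/(2a)) = 2.090144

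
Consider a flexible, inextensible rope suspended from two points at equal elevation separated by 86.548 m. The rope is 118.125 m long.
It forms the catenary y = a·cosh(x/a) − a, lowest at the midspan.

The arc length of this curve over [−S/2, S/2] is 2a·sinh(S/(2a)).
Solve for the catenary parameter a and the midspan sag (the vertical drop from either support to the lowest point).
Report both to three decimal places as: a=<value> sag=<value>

a=30.731 sag=35.848

seed: a₀ = √(S³/(24(L−S))) = √(86.548³/(24·31.577)) = 29.247887
iter 1: u=1.479560  f(a)=+3.642e+00  f'(a)=-2.670e+00  a ← 29.247887 − (+3.642e+00/-2.670e+00) = 30.611702
iter 2: u=1.413642  f(a)=+2.702e-01  f'(a)=-2.288e+00  a ← 30.611702 − (+2.702e-01/-2.288e+00) = 30.729831
iter 3: u=1.408208  f(a)=+1.751e-03  f'(a)=-2.258e+00  a ← 30.729831 − (+1.751e-03/-2.258e+00) = 30.730607
iter 4: u=1.408173  f(a)=+7.461e-08  f'(a)=-2.258e+00  a ← 30.730607 − (+7.461e-08/-2.258e+00) = 30.730607
iter 5: u=1.408173  f(a)=+1.421e-14  f'(a)=-2.258e+00  a ← 30.730607 − (+1.421e-14/-2.258e+00) = 30.730607
converged: |Δa| < 1e-12 after 5 iterations
sag = a·(cosh(S/(2a)) − 1) = 30.730607·(cosh(1.408173) − 1) = 35.848287
T_max/T_min = cosh(S/(2a)) = 2.166534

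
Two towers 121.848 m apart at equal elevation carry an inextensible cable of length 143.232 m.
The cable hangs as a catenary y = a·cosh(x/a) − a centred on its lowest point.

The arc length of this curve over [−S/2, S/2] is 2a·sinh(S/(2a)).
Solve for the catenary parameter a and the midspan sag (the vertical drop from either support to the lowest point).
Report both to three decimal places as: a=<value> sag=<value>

seed: a₀ = √(S³/(24(L−S))) = √(121.848³/(24·21.384)) = 59.371431
iter 1: u=1.026150  f(a)=+1.154e+00  f'(a)=-7.991e-01  a ← 59.371431 − (+1.154e+00/-7.991e-01) = 60.816161
iter 2: u=1.001773  f(a)=+4.348e-02  f'(a)=-7.399e-01  a ← 60.816161 − (+4.348e-02/-7.399e-01) = 60.874928
iter 3: u=1.000806  f(a)=+6.703e-05  f'(a)=-7.377e-01  a ← 60.874928 − (+6.703e-05/-7.377e-01) = 60.875018
iter 4: u=1.000805  f(a)=+1.598e-10  f'(a)=-7.377e-01  a ← 60.875018 − (+1.598e-10/-7.377e-01) = 60.875018
iter 5: u=1.000805  f(a)=+2.842e-14  f'(a)=-7.377e-01  a ← 60.875018 − (+2.842e-14/-7.377e-01) = 60.875018
converged: |Δa| < 1e-12 after 5 iterations
sag = a·(cosh(S/(2a)) − 1) = 60.875018·(cosh(1.000805) − 1) = 33.117637
T_max/T_min = cosh(S/(2a)) = 1.544027

a=60.875 sag=33.118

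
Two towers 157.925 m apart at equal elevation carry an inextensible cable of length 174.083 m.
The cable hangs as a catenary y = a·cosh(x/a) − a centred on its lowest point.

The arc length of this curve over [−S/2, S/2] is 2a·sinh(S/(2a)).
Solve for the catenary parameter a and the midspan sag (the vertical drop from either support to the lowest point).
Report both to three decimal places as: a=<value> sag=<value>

a=102.292 sag=32.021

seed: a₀ = √(S³/(24(L−S))) = √(157.925³/(24·16.158)) = 100.780592
iter 1: u=0.783509  f(a)=+5.033e-01  f'(a)=-3.408e-01  a ← 100.780592 − (+5.033e-01/-3.408e-01) = 102.257418
iter 2: u=0.772193  f(a)=+1.128e-02  f'(a)=-3.257e-01  a ← 102.257418 − (+1.128e-02/-3.257e-01) = 102.292042
iter 3: u=0.771932  f(a)=+5.948e-06  f'(a)=-3.253e-01  a ← 102.292042 − (+5.948e-06/-3.253e-01) = 102.292061
iter 4: u=0.771932  f(a)=+1.677e-12  f'(a)=-3.253e-01  a ← 102.292061 − (+1.677e-12/-3.253e-01) = 102.292061
converged: |Δa| < 1e-12 after 4 iterations
sag = a·(cosh(S/(2a)) − 1) = 102.292061·(cosh(0.771932) − 1) = 32.020591
T_max/T_min = cosh(S/(2a)) = 1.313031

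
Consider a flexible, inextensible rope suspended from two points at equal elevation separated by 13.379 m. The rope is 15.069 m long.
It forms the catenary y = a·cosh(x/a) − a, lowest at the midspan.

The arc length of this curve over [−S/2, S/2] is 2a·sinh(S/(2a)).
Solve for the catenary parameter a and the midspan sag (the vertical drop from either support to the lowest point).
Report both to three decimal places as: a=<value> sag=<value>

a=7.826 sag=3.038

seed: a₀ = √(S³/(24(L−S))) = √(13.379³/(24·1.690)) = 7.683985
iter 1: u=0.870577  f(a)=+6.521e-02  f'(a)=-4.741e-01  a ← 7.683985 − (+6.521e-02/-4.741e-01) = 7.821523
iter 2: u=0.855268  f(a)=+1.792e-03  f'(a)=-4.484e-01  a ← 7.821523 − (+1.792e-03/-4.484e-01) = 7.825520
iter 3: u=0.854831  f(a)=+1.438e-06  f'(a)=-4.477e-01  a ← 7.825520 − (+1.438e-06/-4.477e-01) = 7.825523
iter 4: u=0.854831  f(a)=+9.290e-13  f'(a)=-4.477e-01  a ← 7.825523 − (+9.290e-13/-4.477e-01) = 7.825523
converged: |Δa| < 1e-12 after 4 iterations
sag = a·(cosh(S/(2a)) − 1) = 7.825523·(cosh(0.854831) − 1) = 3.037603
T_max/T_min = cosh(S/(2a)) = 1.388166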